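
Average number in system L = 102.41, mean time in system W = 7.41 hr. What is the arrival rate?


Little's law: L = λW → λ = L / W
= 102.41 / 7.41
= 13.82 per hour


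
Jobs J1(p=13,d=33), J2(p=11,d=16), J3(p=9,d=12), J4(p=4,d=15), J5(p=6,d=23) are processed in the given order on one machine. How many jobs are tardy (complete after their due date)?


Completion vs due date:
  J1: C=13, d=33 → on time
  J2: C=24, d=16 → TARDY
  J3: C=33, d=12 → TARDY
  J4: C=37, d=15 → TARDY
  J5: C=43, d=23 → TARDY
Tardy jobs: J2, J3, J4, J5
Count = 4


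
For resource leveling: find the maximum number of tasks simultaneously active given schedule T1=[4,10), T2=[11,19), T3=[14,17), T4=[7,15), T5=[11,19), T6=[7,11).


Check each time point for overlaps:
  t=14: 4 tasks active (T2, T3, T4, T5)
Max concurrent = 4


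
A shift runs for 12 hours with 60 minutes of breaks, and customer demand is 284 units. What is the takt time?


Available = 12×60 - 60 = 660 min
Takt time = 660 / 284
= 2.32 min/unit


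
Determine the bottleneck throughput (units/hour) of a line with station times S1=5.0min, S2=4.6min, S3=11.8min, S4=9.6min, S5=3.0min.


Bottleneck = longest station time
Station times: [5.0, 4.6, 11.8, 9.6, 3.0]
Max = 11.8 min
Rate = 60 / 11.8
= 5.08 units/hour (bottleneck: 11.8min)


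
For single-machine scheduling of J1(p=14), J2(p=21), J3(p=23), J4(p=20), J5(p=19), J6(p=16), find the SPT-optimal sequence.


SPT: sort by shortest processing time
  J1: p=14
  J6: p=16
  J5: p=19
  J4: p=20
  J2: p=21
  J3: p=23
Order: J1 → J6 → J5 → J4 → J2 → J3


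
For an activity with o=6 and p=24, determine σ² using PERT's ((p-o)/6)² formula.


σ² = ((p - o) / 6)² = (p - o)² / 36
= (24 - 6)² / 36
= 18² / 36
= 324 / 36
= 9.0000


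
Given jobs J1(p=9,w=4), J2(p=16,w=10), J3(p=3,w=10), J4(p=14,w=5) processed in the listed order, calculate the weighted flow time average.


Completion times:
  J1: C=9, w×C=4×9=36
  J2: C=25, w×C=10×25=250
  J3: C=28, w×C=10×28=280
  J4: C=42, w×C=5×42=210
Sum w×C = 776
Sum w = 29
Weighted avg = 776/29
= 26.76


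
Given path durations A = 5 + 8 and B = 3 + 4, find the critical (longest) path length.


Path A: 5 + 8 = 13
Path B: 3 + 4 = 7
Critical path = longest = max(13, 7)
= 13 (Path A)


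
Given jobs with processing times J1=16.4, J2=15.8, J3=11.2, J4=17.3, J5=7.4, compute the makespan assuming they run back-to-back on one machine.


Sequential makespan: sum all processing times
= 16.4 + 15.8 + 11.2 + 17.3 + 7.4
= 68.1 time units


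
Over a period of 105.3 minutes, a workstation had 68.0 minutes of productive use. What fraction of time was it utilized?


Utilization = busy / total × 100
= 68.0 / 105.3 × 100
= 64.6%


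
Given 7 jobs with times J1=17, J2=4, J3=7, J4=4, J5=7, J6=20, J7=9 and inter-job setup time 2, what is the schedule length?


Makespan = Σ processing + (n-1) × setup
= (17 + 4 + 7 + 4 + 7 + 20 + 9) + (7-1)×2
= 68 + 12
= 80 time units


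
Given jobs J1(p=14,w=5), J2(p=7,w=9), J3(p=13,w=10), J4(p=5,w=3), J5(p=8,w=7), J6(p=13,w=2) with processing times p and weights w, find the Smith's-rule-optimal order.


WSPT (Smith's rule): sort by p/w ascending
  J2: p/w = 7/9 = 0.778
  J5: p/w = 8/7 = 1.143
  J3: p/w = 13/10 = 1.300
  J4: p/w = 5/3 = 1.667
  J1: p/w = 14/5 = 2.800
  J6: p/w = 13/2 = 6.500
Order: J2 → J5 → J3 → J4 → J1 → J6


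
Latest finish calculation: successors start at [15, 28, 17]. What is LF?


LF = min of all successor start times
Successors start at: [15, 28, 17]
LF = min(15, 28, 17)
= 15


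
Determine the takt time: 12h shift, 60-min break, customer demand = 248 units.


Available = 12×60 - 60 = 660 min
Takt time = 660 / 248
= 2.66 min/unit


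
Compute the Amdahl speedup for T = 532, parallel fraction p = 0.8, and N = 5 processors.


Amdahl's law: T_p = T × ((1-p) + p/N)
= 532 × ((1-0.8) + 0.8/5)
= 532 × (0.20 + 0.1600)
= 532 × 0.3600
= 191.52
Speedup = 532/191.52
= 2.78×


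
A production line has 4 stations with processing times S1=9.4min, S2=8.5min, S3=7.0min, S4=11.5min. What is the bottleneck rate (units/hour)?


Bottleneck = longest station time
Station times: [9.4, 8.5, 7.0, 11.5]
Max = 11.5 min
Rate = 60 / 11.5
= 5.22 units/hour (bottleneck: 11.5min)


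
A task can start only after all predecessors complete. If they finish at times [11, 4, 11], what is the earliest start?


ES = max of all predecessor completion times
Predecessors: [11, 4, 11]
ES = max(11, 4, 11)
= 11


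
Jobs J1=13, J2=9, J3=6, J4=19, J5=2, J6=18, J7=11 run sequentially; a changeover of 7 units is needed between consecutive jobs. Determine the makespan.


Makespan = Σ processing + (n-1) × setup
= (13 + 9 + 6 + 19 + 2 + 18 + 11) + (7-1)×7
= 78 + 42
= 120 time units


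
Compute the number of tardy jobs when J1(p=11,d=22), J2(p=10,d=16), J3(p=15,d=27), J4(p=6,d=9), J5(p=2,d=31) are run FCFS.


Completion vs due date:
  J1: C=11, d=22 → on time
  J2: C=21, d=16 → TARDY
  J3: C=36, d=27 → TARDY
  J4: C=42, d=9 → TARDY
  J5: C=44, d=31 → TARDY
Tardy jobs: J2, J3, J4, J5
Count = 4


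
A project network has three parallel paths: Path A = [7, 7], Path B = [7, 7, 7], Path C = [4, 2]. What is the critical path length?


Path A: 7 + 7 = 14
Path B: 7 + 7 + 7 = 21
Path C: 4 + 2 = 6
Critical path = longest = max(14, 21, 6)
= 21 (Path B)


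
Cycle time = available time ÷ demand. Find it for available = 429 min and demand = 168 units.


Cycle time = available time / demand
= 429 / 168
= 2.55 min/unit


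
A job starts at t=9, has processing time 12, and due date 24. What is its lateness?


Completion = 9 + 12 = 21
Lateness = C - d = 21 - 24
= -3


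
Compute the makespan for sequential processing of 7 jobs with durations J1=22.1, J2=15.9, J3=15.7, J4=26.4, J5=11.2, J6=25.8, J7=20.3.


Sequential makespan: sum all processing times
= 22.1 + 15.9 + 15.7 + 26.4 + 11.2 + 25.8 + 20.3
= 137.4 time units


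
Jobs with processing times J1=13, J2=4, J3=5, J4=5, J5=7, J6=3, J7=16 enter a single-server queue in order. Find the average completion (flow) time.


Completion times:
  J1: completes at 13
  J2: completes at 17
  J3: completes at 22
  J4: completes at 27
  J5: completes at 34
  J6: completes at 37
  J7: completes at 53
Sum = 203
Average = 203/7
= 29.00


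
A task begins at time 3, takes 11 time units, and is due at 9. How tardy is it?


Completion = start + processing = 3 + 11 = 14
Tardiness = max(0, C - d) = max(0, 14 - 9)
= max(0, 5)
= 5


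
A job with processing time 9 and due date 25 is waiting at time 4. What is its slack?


Slack = due - current_time - processing
= 25 - 4 - 9
= 12


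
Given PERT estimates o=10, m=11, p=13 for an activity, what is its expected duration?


te = (o + 4m + p) / 6
= (10 + 4×11 + 13) / 6
= (10 + 44 + 13) / 6
= 67 / 6
= 11.17


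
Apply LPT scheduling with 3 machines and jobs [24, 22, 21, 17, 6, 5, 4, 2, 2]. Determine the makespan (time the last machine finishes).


Jobs (LPT sorted): [24, 22, 21, 17, 6, 5, 4, 2, 2]
Machines: 3
  J=24 → Machine 1 (load: 0+24=24)
  J=22 → Machine 2 (load: 0+22=22)
  J=21 → Machine 3 (load: 0+21=21)
  J=17 → Machine 3 (load: 21+17=38)
  J=6 → Machine 2 (load: 22+6=28)
  J=5 → Machine 1 (load: 24+5=29)
  J=4 → Machine 2 (load: 28+4=32)
  J=2 → Machine 1 (load: 29+2=31)
  J=2 → Machine 1 (load: 31+2=33)
Machine loads: [33, 32, 38]
Makespan = max = 38 time units


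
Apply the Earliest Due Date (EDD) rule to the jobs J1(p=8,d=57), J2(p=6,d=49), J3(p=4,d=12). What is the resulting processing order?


EDD: sort by earliest due date
  J3: d=12, p=4
  J2: d=49, p=6
  J1: d=57, p=8
Order: J3 → J2 → J1


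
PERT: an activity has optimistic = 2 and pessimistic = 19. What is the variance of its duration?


σ² = ((p - o) / 6)² = (p - o)² / 36
= (19 - 2)² / 36
= 17² / 36
= 289 / 36
= 8.0278


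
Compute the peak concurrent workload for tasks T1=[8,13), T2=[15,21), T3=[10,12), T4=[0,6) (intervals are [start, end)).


Check each time point for overlaps:
  t=10: 2 tasks active (T1, T3)
Max concurrent = 2


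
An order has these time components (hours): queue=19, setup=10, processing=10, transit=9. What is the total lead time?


Lead time = queue + setup + processing + transit
= 19 + 10 + 10 + 9
= 48 hours


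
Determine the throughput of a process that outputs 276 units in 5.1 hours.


Throughput = units / time
= 276 / 5.1
= 54.1 units/hour


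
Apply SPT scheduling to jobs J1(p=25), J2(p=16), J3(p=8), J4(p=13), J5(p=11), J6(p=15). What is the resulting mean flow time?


SPT order: J3 → J5 → J4 → J6 → J2 → J1
Completion times:
  J3: C=8
  J5: C=19
  J4: C=32
  J6: C=47
  J2: C=63
  J1: C=88
Sum = 257, n = 6
Mean flow = 257/6
= 42.83


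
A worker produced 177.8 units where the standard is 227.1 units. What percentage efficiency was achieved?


Efficiency = (actual / standard) × 100
= (177.8 / 227.1) × 100
= 78.3%


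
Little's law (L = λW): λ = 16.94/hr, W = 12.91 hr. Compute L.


Little's law: L = λ × W
= 16.94 × 12.91
= 218.70


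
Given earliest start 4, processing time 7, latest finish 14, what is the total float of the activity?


EF = ES + duration = 4 + 7 = 11
LS = LF - duration = 14 - 7 = 7
Total Float = LF - EF = 14 - 11
(or LS - ES = 7 - 4)
= 3


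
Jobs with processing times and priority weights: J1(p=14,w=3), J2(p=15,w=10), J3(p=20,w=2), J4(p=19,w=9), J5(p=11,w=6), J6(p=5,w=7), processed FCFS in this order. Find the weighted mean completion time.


Completion times:
  J1: C=14, w×C=3×14=42
  J2: C=29, w×C=10×29=290
  J3: C=49, w×C=2×49=98
  J4: C=68, w×C=9×68=612
  J5: C=79, w×C=6×79=474
  J6: C=84, w×C=7×84=588
Sum w×C = 2104
Sum w = 37
Weighted avg = 2104/37
= 56.86


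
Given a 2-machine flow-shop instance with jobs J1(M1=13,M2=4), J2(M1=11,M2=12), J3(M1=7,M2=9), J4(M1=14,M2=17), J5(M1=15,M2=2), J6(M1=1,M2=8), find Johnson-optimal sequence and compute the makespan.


Johnson's rule:
Group 1 (M1≤M2, sort by M1): ['J6', 'J3', 'J2', 'J4']
Group 2 (M1>M2, sort desc M2): ['J1', 'J5']
Sequence: J6 → J3 → J2 → J4 → J1 → J5
Makespan calculation:
  J6: M1 done=1, M2 done=9
  J3: M1 done=8, M2 done=18
  J2: M1 done=19, M2 done=31
  J4: M1 done=33, M2 done=50
  J1: M1 done=46, M2 done=54
  J5: M1 done=61, M2 done=63
= Sequence: J6 → J3 → J2 → J4 → J1 → J5, Makespan: 63


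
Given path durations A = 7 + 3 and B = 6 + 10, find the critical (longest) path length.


Path A: 7 + 3 = 10
Path B: 6 + 10 = 16
Critical path = longest = max(10, 16)
= 16 (Path B)


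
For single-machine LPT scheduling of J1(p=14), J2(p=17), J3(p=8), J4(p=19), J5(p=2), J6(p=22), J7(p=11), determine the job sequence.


LPT: sort by longest processing time first
  J6: p=22
  J4: p=19
  J2: p=17
  J1: p=14
  J7: p=11
  J3: p=8
  J5: p=2
Order: J6 → J4 → J2 → J1 → J7 → J3 → J5


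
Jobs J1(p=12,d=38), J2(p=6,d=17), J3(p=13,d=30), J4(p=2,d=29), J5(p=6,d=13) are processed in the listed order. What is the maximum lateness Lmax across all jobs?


Lateness per job (L = C - d):
  J1: C=12, d=38, L=-26
  J2: C=18, d=17, L=1
  J3: C=31, d=30, L=1
  J4: C=33, d=29, L=4
  J5: C=39, d=13, L=26
Lmax = max(-26, 1, 1, 4, 26)
= 26


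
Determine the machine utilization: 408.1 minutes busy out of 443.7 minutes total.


Utilization = busy / total × 100
= 408.1 / 443.7 × 100
= 92.0%


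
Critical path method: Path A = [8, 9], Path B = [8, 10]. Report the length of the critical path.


Path A: 8 + 9 = 17
Path B: 8 + 10 = 18
Critical path = longest = max(17, 18)
= 18 (Path B)


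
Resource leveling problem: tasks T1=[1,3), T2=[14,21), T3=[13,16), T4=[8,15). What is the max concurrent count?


Check each time point for overlaps:
  t=14: 3 tasks active (T2, T3, T4)
Max concurrent = 3


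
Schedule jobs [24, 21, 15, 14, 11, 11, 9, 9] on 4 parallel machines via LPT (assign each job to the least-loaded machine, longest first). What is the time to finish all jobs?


Jobs (LPT sorted): [24, 21, 15, 14, 11, 11, 9, 9]
Machines: 4
  J=24 → Machine 1 (load: 0+24=24)
  J=21 → Machine 2 (load: 0+21=21)
  J=15 → Machine 3 (load: 0+15=15)
  J=14 → Machine 4 (load: 0+14=14)
  J=11 → Machine 4 (load: 14+11=25)
  J=11 → Machine 3 (load: 15+11=26)
  J=9 → Machine 2 (load: 21+9=30)
  J=9 → Machine 1 (load: 24+9=33)
Machine loads: [33, 30, 26, 25]
Makespan = max = 33 time units


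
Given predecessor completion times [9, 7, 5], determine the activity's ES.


ES = max of all predecessor completion times
Predecessors: [9, 7, 5]
ES = max(9, 7, 5)
= 9


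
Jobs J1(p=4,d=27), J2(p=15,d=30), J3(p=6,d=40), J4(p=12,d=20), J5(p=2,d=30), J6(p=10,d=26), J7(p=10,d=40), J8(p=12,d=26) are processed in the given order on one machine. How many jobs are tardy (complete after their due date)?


Completion vs due date:
  J1: C=4, d=27 → on time
  J2: C=19, d=30 → on time
  J3: C=25, d=40 → on time
  J4: C=37, d=20 → TARDY
  J5: C=39, d=30 → TARDY
  J6: C=49, d=26 → TARDY
  J7: C=59, d=40 → TARDY
  J8: C=71, d=26 → TARDY
Tardy jobs: J4, J5, J6, J7, J8
Count = 5


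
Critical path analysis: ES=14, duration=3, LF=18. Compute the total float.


EF = ES + duration = 14 + 3 = 17
LS = LF - duration = 18 - 3 = 15
Total Float = LF - EF = 18 - 17
(or LS - ES = 15 - 14)
= 1


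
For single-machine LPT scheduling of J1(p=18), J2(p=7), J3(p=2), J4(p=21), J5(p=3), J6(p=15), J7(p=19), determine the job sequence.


LPT: sort by longest processing time first
  J4: p=21
  J7: p=19
  J1: p=18
  J6: p=15
  J2: p=7
  J5: p=3
  J3: p=2
Order: J4 → J7 → J1 → J6 → J2 → J5 → J3


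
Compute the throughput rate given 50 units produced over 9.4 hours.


Throughput = units / time
= 50 / 9.4
= 5.3 units/hour


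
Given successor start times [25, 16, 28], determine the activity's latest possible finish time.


LF = min of all successor start times
Successors start at: [25, 16, 28]
LF = min(25, 16, 28)
= 16


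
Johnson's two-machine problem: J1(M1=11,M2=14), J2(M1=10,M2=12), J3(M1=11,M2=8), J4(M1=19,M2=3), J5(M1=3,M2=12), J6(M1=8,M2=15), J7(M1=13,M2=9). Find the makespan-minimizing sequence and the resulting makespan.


Johnson's rule:
Group 1 (M1≤M2, sort by M1): ['J5', 'J6', 'J2', 'J1']
Group 2 (M1>M2, sort desc M2): ['J7', 'J3', 'J4']
Sequence: J5 → J6 → J2 → J1 → J7 → J3 → J4
Makespan calculation:
  J5: M1 done=3, M2 done=15
  J6: M1 done=11, M2 done=30
  J2: M1 done=21, M2 done=42
  J1: M1 done=32, M2 done=56
  J7: M1 done=45, M2 done=65
  J3: M1 done=56, M2 done=73
  J4: M1 done=75, M2 done=78
= Sequence: J5 → J6 → J2 → J1 → J7 → J3 → J4, Makespan: 78


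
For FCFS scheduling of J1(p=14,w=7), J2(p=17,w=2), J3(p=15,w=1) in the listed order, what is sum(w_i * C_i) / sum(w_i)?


Completion times:
  J1: C=14, w×C=7×14=98
  J2: C=31, w×C=2×31=62
  J3: C=46, w×C=1×46=46
Sum w×C = 206
Sum w = 10
Weighted avg = 206/10
= 20.60


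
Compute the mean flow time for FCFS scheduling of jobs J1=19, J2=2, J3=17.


Completion times:
  J1: completes at 19
  J2: completes at 21
  J3: completes at 38
Sum = 78
Average = 78/3
= 26.00


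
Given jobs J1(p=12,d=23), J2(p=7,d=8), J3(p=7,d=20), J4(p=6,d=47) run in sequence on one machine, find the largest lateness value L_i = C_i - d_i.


Lateness per job (L = C - d):
  J1: C=12, d=23, L=-11
  J2: C=19, d=8, L=11
  J3: C=26, d=20, L=6
  J4: C=32, d=47, L=-15
Lmax = max(-11, 11, 6, -15)
= 11


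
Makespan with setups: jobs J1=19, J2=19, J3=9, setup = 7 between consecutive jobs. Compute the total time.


Makespan = Σ processing + (n-1) × setup
= (19 + 19 + 9) + (3-1)×7
= 47 + 14
= 61 time units


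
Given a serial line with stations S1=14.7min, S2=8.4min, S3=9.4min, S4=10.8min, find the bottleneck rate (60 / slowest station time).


Bottleneck = longest station time
Station times: [14.7, 8.4, 9.4, 10.8]
Max = 14.7 min
Rate = 60 / 14.7
= 4.08 units/hour (bottleneck: 14.7min)


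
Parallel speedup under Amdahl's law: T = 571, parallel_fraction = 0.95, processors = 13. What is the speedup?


Amdahl's law: T_p = T × ((1-p) + p/N)
= 571 × ((1-0.95) + 0.95/13)
= 571 × (0.05 + 0.0731)
= 571 × 0.1231
= 70.28
Speedup = 571/70.28
= 8.12×


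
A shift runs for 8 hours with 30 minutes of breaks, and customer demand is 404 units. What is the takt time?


Available = 8×60 - 30 = 450 min
Takt time = 450 / 404
= 1.11 min/unit


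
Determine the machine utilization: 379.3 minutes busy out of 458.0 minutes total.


Utilization = busy / total × 100
= 379.3 / 458.0 × 100
= 82.8%


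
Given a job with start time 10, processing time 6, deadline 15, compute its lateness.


Completion = 10 + 6 = 16
Lateness = C - d = 16 - 15
= 1


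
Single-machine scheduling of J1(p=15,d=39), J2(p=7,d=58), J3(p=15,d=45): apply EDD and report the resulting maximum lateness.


EDD order: J1 → J3 → J2
Completion and lateness:
  J1: C=15, d=39, L=15-39=-24
  J3: C=30, d=45, L=30-45=-15
  J2: C=37, d=58, L=37-58=-21
Lmax = max(-24, -15, -21)
= -15


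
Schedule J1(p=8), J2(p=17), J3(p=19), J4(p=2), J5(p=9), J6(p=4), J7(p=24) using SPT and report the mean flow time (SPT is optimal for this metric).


SPT order: J4 → J6 → J1 → J5 → J2 → J3 → J7
Completion times:
  J4: C=2
  J6: C=6
  J1: C=14
  J5: C=23
  J2: C=40
  J3: C=59
  J7: C=83
Sum = 227, n = 7
Mean flow = 227/7
= 32.43


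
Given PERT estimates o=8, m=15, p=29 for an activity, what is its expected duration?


te = (o + 4m + p) / 6
= (8 + 4×15 + 29) / 6
= (8 + 60 + 29) / 6
= 97 / 6
= 16.17


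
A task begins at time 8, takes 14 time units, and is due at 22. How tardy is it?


Completion = start + processing = 8 + 14 = 22
Tardiness = max(0, C - d) = max(0, 22 - 22)
= max(0, 0)
= 0


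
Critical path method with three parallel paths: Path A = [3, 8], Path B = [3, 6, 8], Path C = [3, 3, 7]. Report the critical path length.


Path A: 3 + 8 = 11
Path B: 3 + 6 + 8 = 17
Path C: 3 + 3 + 7 = 13
Critical path = longest = max(11, 17, 13)
= 17 (Path B)


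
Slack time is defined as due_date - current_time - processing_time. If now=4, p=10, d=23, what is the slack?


Slack = due - current_time - processing
= 23 - 4 - 10
= 9


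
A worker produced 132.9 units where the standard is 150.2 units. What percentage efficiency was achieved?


Efficiency = (actual / standard) × 100
= (132.9 / 150.2) × 100
= 88.5%


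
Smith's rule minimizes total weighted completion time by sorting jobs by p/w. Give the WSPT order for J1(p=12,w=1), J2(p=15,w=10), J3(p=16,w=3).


WSPT (Smith's rule): sort by p/w ascending
  J2: p/w = 15/10 = 1.500
  J3: p/w = 16/3 = 5.333
  J1: p/w = 12/1 = 12.000
Order: J2 → J3 → J1


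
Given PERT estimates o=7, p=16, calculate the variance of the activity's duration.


σ² = ((p - o) / 6)² = (p - o)² / 36
= (16 - 7)² / 36
= 9² / 36
= 81 / 36
= 2.2500


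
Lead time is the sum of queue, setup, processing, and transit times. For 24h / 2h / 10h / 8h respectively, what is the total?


Lead time = queue + setup + processing + transit
= 24 + 2 + 10 + 8
= 44 hours


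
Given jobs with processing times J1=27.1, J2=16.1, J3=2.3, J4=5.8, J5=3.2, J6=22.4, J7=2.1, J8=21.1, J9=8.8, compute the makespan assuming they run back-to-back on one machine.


Sequential makespan: sum all processing times
= 27.1 + 16.1 + 2.3 + 5.8 + 3.2 + 22.4 + 2.1 + 21.1 + 8.8
= 108.9 time units


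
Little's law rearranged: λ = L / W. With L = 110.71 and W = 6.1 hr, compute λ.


Little's law: L = λW → λ = L / W
= 110.71 / 6.1
= 18.15 per hour


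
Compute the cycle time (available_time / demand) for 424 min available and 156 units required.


Cycle time = available time / demand
= 424 / 156
= 2.72 min/unit


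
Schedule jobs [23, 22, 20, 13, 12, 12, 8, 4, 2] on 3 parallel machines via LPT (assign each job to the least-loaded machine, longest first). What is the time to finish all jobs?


Jobs (LPT sorted): [23, 22, 20, 13, 12, 12, 8, 4, 2]
Machines: 3
  J=23 → Machine 1 (load: 0+23=23)
  J=22 → Machine 2 (load: 0+22=22)
  J=20 → Machine 3 (load: 0+20=20)
  J=13 → Machine 3 (load: 20+13=33)
  J=12 → Machine 2 (load: 22+12=34)
  J=12 → Machine 1 (load: 23+12=35)
  J=8 → Machine 3 (load: 33+8=41)
  J=4 → Machine 2 (load: 34+4=38)
  J=2 → Machine 1 (load: 35+2=37)
Machine loads: [37, 38, 41]
Makespan = max = 41 time units


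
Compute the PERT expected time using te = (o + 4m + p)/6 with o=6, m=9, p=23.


te = (o + 4m + p) / 6
= (6 + 4×9 + 23) / 6
= (6 + 36 + 23) / 6
= 65 / 6
= 10.83


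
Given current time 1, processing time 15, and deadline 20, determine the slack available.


Slack = due - current_time - processing
= 20 - 1 - 15
= 4


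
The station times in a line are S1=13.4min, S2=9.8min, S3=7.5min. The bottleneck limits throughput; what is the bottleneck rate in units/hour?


Bottleneck = longest station time
Station times: [13.4, 9.8, 7.5]
Max = 13.4 min
Rate = 60 / 13.4
= 4.48 units/hour (bottleneck: 13.4min)


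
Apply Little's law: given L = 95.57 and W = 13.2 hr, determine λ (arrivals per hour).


Little's law: L = λW → λ = L / W
= 95.57 / 13.2
= 7.24 per hour


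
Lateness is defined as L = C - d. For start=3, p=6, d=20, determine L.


Completion = 3 + 6 = 9
Lateness = C - d = 9 - 20
= -11


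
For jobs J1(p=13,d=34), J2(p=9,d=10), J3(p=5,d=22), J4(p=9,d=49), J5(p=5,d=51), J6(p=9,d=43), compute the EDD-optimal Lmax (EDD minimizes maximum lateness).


EDD order: J2 → J3 → J1 → J6 → J4 → J5
Completion and lateness:
  J2: C=9, d=10, L=9-10=-1
  J3: C=14, d=22, L=14-22=-8
  J1: C=27, d=34, L=27-34=-7
  J6: C=36, d=43, L=36-43=-7
  J4: C=45, d=49, L=45-49=-4
  J5: C=50, d=51, L=50-51=-1
Lmax = max(-1, -8, -7, -7, -4, -1)
= -1


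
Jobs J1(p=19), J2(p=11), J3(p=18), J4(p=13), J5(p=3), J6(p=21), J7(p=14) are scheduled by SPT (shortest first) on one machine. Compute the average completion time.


SPT order: J5 → J2 → J4 → J7 → J3 → J1 → J6
Completion times:
  J5: C=3
  J2: C=14
  J4: C=27
  J7: C=41
  J3: C=59
  J1: C=78
  J6: C=99
Sum = 321, n = 7
Mean flow = 321/7
= 45.86


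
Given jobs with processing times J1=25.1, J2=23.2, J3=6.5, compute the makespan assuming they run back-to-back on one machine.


Sequential makespan: sum all processing times
= 25.1 + 23.2 + 6.5
= 54.8 time units


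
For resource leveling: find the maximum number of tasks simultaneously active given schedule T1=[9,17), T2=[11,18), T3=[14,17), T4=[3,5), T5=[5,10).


Check each time point for overlaps:
  t=14: 3 tasks active (T1, T2, T3)
Max concurrent = 3


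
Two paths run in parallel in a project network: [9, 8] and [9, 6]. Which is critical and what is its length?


Path A: 9 + 8 = 17
Path B: 9 + 6 = 15
Critical path = longest = max(17, 15)
= 17 (Path A)


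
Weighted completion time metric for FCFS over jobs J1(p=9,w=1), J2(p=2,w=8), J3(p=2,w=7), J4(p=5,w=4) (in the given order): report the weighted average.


Completion times:
  J1: C=9, w×C=1×9=9
  J2: C=11, w×C=8×11=88
  J3: C=13, w×C=7×13=91
  J4: C=18, w×C=4×18=72
Sum w×C = 260
Sum w = 20
Weighted avg = 260/20
= 13.00


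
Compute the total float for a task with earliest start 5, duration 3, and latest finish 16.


EF = ES + duration = 5 + 3 = 8
LS = LF - duration = 16 - 3 = 13
Total Float = LF - EF = 16 - 8
(or LS - ES = 13 - 5)
= 8


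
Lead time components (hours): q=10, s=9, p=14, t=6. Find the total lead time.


Lead time = queue + setup + processing + transit
= 10 + 9 + 14 + 6
= 39 hours


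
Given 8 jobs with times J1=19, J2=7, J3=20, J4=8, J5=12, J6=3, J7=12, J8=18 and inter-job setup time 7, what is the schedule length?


Makespan = Σ processing + (n-1) × setup
= (19 + 7 + 20 + 8 + 12 + 3 + 12 + 18) + (8-1)×7
= 99 + 49
= 148 time units


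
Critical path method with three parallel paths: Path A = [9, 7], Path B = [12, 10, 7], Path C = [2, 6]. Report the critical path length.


Path A: 9 + 7 = 16
Path B: 12 + 10 + 7 = 29
Path C: 2 + 6 = 8
Critical path = longest = max(16, 29, 8)
= 29 (Path B)


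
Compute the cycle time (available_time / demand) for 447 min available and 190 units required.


Cycle time = available time / demand
= 447 / 190
= 2.35 min/unit


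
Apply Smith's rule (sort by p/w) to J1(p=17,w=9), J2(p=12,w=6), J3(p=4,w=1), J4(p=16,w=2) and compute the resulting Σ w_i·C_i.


WSPT order (by p/w): J1 → J2 → J3 → J4
  J1: C=17, w·C=9×17=153
  J2: C=29, w·C=6×29=174
  J3: C=33, w·C=1×33=33
  J4: C=49, w·C=2×49=98
Σ w·C = 458
= 458


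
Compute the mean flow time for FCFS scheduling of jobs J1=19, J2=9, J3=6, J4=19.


Completion times:
  J1: completes at 19
  J2: completes at 28
  J3: completes at 34
  J4: completes at 53
Sum = 134
Average = 134/4
= 33.50


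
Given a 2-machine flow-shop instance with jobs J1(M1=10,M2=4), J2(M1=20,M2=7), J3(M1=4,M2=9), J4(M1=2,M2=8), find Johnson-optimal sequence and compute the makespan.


Johnson's rule:
Group 1 (M1≤M2, sort by M1): ['J4', 'J3']
Group 2 (M1>M2, sort desc M2): ['J2', 'J1']
Sequence: J4 → J3 → J2 → J1
Makespan calculation:
  J4: M1 done=2, M2 done=10
  J3: M1 done=6, M2 done=19
  J2: M1 done=26, M2 done=33
  J1: M1 done=36, M2 done=40
= Sequence: J4 → J3 → J2 → J1, Makespan: 40


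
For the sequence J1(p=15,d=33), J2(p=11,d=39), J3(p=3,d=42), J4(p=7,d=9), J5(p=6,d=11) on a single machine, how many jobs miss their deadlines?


Completion vs due date:
  J1: C=15, d=33 → on time
  J2: C=26, d=39 → on time
  J3: C=29, d=42 → on time
  J4: C=36, d=9 → TARDY
  J5: C=42, d=11 → TARDY
Tardy jobs: J4, J5
Count = 2


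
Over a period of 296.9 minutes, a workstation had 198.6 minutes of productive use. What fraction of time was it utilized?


Utilization = busy / total × 100
= 198.6 / 296.9 × 100
= 66.9%


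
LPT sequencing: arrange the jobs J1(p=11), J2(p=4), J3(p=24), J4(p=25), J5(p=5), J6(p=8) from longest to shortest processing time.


LPT: sort by longest processing time first
  J4: p=25
  J3: p=24
  J1: p=11
  J6: p=8
  J5: p=5
  J2: p=4
Order: J4 → J3 → J1 → J6 → J5 → J2


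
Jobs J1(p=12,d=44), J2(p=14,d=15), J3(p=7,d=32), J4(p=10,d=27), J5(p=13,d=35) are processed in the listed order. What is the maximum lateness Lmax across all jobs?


Lateness per job (L = C - d):
  J1: C=12, d=44, L=-32
  J2: C=26, d=15, L=11
  J3: C=33, d=32, L=1
  J4: C=43, d=27, L=16
  J5: C=56, d=35, L=21
Lmax = max(-32, 11, 1, 16, 21)
= 21


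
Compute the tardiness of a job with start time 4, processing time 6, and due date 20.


Completion = start + processing = 4 + 6 = 10
Tardiness = max(0, C - d) = max(0, 10 - 20)
= max(0, -10)
= 0


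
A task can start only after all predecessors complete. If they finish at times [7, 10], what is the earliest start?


ES = max of all predecessor completion times
Predecessors: [7, 10]
ES = max(7, 10)
= 10


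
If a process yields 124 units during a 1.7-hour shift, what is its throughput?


Throughput = units / time
= 124 / 1.7
= 72.9 units/hour


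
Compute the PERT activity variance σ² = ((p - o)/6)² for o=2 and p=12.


σ² = ((p - o) / 6)² = (p - o)² / 36
= (12 - 2)² / 36
= 10² / 36
= 100 / 36
= 2.7778


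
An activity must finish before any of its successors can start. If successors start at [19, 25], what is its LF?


LF = min of all successor start times
Successors start at: [19, 25]
LF = min(19, 25)
= 19


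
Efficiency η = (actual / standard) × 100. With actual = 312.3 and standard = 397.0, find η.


Efficiency = (actual / standard) × 100
= (312.3 / 397.0) × 100
= 78.7%


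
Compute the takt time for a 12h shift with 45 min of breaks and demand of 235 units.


Available = 12×60 - 45 = 675 min
Takt time = 675 / 235
= 2.87 min/unit


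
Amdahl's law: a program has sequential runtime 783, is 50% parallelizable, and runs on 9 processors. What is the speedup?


Amdahl's law: T_p = T × ((1-p) + p/N)
= 783 × ((1-0.5) + 0.5/9)
= 783 × (0.50 + 0.0556)
= 783 × 0.5556
= 435.00
Speedup = 783/435.00
= 1.80×


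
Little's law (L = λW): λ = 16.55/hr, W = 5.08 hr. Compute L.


Little's law: L = λ × W
= 16.55 × 5.08
= 84.07


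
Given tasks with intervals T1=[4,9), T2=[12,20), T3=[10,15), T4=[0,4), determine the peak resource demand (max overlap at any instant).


Check each time point for overlaps:
  t=12: 2 tasks active (T2, T3)
Max concurrent = 2


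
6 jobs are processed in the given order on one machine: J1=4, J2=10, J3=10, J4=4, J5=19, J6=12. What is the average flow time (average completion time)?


Completion times:
  J1: completes at 4
  J2: completes at 14
  J3: completes at 24
  J4: completes at 28
  J5: completes at 47
  J6: completes at 59
Sum = 176
Average = 176/6
= 29.33


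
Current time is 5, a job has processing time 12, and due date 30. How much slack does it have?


Slack = due - current_time - processing
= 30 - 5 - 12
= 13


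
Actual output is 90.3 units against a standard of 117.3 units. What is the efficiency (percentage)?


Efficiency = (actual / standard) × 100
= (90.3 / 117.3) × 100
= 77.0%


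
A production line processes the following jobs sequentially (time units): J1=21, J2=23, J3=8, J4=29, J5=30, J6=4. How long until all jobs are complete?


Sequential makespan: sum all processing times
= 21 + 23 + 8 + 29 + 30 + 4
= 115 time units


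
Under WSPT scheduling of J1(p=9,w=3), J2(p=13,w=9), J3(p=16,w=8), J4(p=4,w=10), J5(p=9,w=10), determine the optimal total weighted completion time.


WSPT order (by p/w): J4 → J5 → J2 → J3 → J1
  J4: C=4, w·C=10×4=40
  J5: C=13, w·C=10×13=130
  J2: C=26, w·C=9×26=234
  J3: C=42, w·C=8×42=336
  J1: C=51, w·C=3×51=153
Σ w·C = 893
= 893


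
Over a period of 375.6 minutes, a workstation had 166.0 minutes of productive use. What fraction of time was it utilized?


Utilization = busy / total × 100
= 166.0 / 375.6 × 100
= 44.2%


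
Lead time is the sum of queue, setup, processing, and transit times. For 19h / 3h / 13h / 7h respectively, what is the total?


Lead time = queue + setup + processing + transit
= 19 + 3 + 13 + 7
= 42 hours


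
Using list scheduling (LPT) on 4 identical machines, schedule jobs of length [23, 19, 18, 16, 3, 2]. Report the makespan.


Jobs (LPT sorted): [23, 19, 18, 16, 3, 2]
Machines: 4
  J=23 → Machine 1 (load: 0+23=23)
  J=19 → Machine 2 (load: 0+19=19)
  J=18 → Machine 3 (load: 0+18=18)
  J=16 → Machine 4 (load: 0+16=16)
  J=3 → Machine 4 (load: 16+3=19)
  J=2 → Machine 3 (load: 18+2=20)
Machine loads: [23, 19, 20, 19]
Makespan = max = 23 time units


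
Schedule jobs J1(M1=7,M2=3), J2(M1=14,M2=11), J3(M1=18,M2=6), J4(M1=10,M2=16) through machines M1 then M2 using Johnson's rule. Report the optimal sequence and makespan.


Johnson's rule:
Group 1 (M1≤M2, sort by M1): ['J4']
Group 2 (M1>M2, sort desc M2): ['J2', 'J3', 'J1']
Sequence: J4 → J2 → J3 → J1
Makespan calculation:
  J4: M1 done=10, M2 done=26
  J2: M1 done=24, M2 done=37
  J3: M1 done=42, M2 done=48
  J1: M1 done=49, M2 done=52
= Sequence: J4 → J2 → J3 → J1, Makespan: 52


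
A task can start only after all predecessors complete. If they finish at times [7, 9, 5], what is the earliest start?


ES = max of all predecessor completion times
Predecessors: [7, 9, 5]
ES = max(7, 9, 5)
= 9


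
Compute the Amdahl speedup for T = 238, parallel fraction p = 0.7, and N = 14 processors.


Amdahl's law: T_p = T × ((1-p) + p/N)
= 238 × ((1-0.7) + 0.7/14)
= 238 × (0.30 + 0.0500)
= 238 × 0.3500
= 83.30
Speedup = 238/83.30
= 2.86×


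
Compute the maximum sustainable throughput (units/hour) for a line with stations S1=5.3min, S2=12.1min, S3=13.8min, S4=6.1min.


Bottleneck = longest station time
Station times: [5.3, 12.1, 13.8, 6.1]
Max = 13.8 min
Rate = 60 / 13.8
= 4.35 units/hour (bottleneck: 13.8min)


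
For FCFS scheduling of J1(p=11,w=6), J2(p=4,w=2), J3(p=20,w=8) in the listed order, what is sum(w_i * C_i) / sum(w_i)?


Completion times:
  J1: C=11, w×C=6×11=66
  J2: C=15, w×C=2×15=30
  J3: C=35, w×C=8×35=280
Sum w×C = 376
Sum w = 16
Weighted avg = 376/16
= 23.50


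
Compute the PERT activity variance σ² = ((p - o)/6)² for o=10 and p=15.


σ² = ((p - o) / 6)² = (p - o)² / 36
= (15 - 10)² / 36
= 5² / 36
= 25 / 36
= 0.6944


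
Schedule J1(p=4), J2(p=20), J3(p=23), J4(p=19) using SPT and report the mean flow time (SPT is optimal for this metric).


SPT order: J1 → J4 → J2 → J3
Completion times:
  J1: C=4
  J4: C=23
  J2: C=43
  J3: C=66
Sum = 136, n = 4
Mean flow = 136/4
= 34.00


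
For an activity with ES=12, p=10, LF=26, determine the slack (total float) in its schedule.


EF = ES + duration = 12 + 10 = 22
LS = LF - duration = 26 - 10 = 16
Total Float = LF - EF = 26 - 22
(or LS - ES = 16 - 12)
= 4


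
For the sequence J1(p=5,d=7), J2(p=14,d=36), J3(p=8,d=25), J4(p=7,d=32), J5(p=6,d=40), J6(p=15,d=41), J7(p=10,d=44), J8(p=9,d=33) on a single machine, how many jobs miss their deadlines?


Completion vs due date:
  J1: C=5, d=7 → on time
  J2: C=19, d=36 → on time
  J3: C=27, d=25 → TARDY
  J4: C=34, d=32 → TARDY
  J5: C=40, d=40 → on time
  J6: C=55, d=41 → TARDY
  J7: C=65, d=44 → TARDY
  J8: C=74, d=33 → TARDY
Tardy jobs: J3, J4, J6, J7, J8
Count = 5


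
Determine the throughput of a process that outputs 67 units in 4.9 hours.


Throughput = units / time
= 67 / 4.9
= 13.7 units/hour


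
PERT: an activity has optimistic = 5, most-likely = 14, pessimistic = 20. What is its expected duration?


te = (o + 4m + p) / 6
= (5 + 4×14 + 20) / 6
= (5 + 56 + 20) / 6
= 81 / 6
= 13.50


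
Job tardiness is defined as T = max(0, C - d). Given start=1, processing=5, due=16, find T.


Completion = start + processing = 1 + 5 = 6
Tardiness = max(0, C - d) = max(0, 6 - 16)
= max(0, -10)
= 0


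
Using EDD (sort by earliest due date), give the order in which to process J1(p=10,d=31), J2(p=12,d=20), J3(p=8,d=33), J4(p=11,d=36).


EDD: sort by earliest due date
  J2: d=20, p=12
  J1: d=31, p=10
  J3: d=33, p=8
  J4: d=36, p=11
Order: J2 → J1 → J3 → J4


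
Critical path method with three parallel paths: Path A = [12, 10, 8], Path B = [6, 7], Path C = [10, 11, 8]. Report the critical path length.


Path A: 12 + 10 + 8 = 30
Path B: 6 + 7 = 13
Path C: 10 + 11 + 8 = 29
Critical path = longest = max(30, 13, 29)
= 30 (Path A)


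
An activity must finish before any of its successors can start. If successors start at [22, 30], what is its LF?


LF = min of all successor start times
Successors start at: [22, 30]
LF = min(22, 30)
= 22


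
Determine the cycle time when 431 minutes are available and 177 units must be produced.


Cycle time = available time / demand
= 431 / 177
= 2.44 min/unit


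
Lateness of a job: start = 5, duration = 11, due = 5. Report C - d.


Completion = 5 + 11 = 16
Lateness = C - d = 16 - 5
= 11


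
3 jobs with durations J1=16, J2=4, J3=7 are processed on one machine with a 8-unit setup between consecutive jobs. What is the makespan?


Makespan = Σ processing + (n-1) × setup
= (16 + 4 + 7) + (3-1)×8
= 27 + 16
= 43 time units


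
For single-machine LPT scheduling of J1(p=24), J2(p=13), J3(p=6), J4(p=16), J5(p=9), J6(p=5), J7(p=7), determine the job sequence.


LPT: sort by longest processing time first
  J1: p=24
  J4: p=16
  J2: p=13
  J5: p=9
  J7: p=7
  J3: p=6
  J6: p=5
Order: J1 → J4 → J2 → J5 → J7 → J3 → J6


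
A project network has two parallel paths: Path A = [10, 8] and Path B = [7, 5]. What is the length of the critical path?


Path A: 10 + 8 = 18
Path B: 7 + 5 = 12
Critical path = longest = max(18, 12)
= 18 (Path A)


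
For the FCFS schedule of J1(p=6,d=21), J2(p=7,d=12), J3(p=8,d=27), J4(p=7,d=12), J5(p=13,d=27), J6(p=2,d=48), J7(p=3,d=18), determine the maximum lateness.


Lateness per job (L = C - d):
  J1: C=6, d=21, L=-15
  J2: C=13, d=12, L=1
  J3: C=21, d=27, L=-6
  J4: C=28, d=12, L=16
  J5: C=41, d=27, L=14
  J6: C=43, d=48, L=-5
  J7: C=46, d=18, L=28
Lmax = max(-15, 1, -6, 16, 14, -5, 28)
= 28


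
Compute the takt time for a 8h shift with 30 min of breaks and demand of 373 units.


Available = 8×60 - 30 = 450 min
Takt time = 450 / 373
= 1.21 min/unit


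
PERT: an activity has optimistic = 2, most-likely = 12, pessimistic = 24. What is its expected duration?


te = (o + 4m + p) / 6
= (2 + 4×12 + 24) / 6
= (2 + 48 + 24) / 6
= 74 / 6
= 12.33


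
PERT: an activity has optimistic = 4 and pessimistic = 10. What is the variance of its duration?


σ² = ((p - o) / 6)² = (p - o)² / 36
= (10 - 4)² / 36
= 6² / 36
= 36 / 36
= 1.0000


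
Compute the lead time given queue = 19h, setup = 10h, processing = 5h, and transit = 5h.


Lead time = queue + setup + processing + transit
= 19 + 10 + 5 + 5
= 39 hours


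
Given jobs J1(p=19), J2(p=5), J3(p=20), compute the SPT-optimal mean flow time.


SPT order: J2 → J1 → J3
Completion times:
  J2: C=5
  J1: C=24
  J3: C=44
Sum = 73, n = 3
Mean flow = 73/3
= 24.33


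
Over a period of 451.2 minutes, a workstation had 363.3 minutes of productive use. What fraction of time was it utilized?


Utilization = busy / total × 100
= 363.3 / 451.2 × 100
= 80.5%


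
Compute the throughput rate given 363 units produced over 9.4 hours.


Throughput = units / time
= 363 / 9.4
= 38.6 units/hour


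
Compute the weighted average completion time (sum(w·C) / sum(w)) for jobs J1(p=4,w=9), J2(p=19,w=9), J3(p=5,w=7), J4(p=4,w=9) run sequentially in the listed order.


Completion times:
  J1: C=4, w×C=9×4=36
  J2: C=23, w×C=9×23=207
  J3: C=28, w×C=7×28=196
  J4: C=32, w×C=9×32=288
Sum w×C = 727
Sum w = 34
Weighted avg = 727/34
= 21.38


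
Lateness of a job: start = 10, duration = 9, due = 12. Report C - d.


Completion = 10 + 9 = 19
Lateness = C - d = 19 - 12
= 7


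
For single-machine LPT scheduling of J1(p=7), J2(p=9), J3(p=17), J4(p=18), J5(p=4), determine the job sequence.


LPT: sort by longest processing time first
  J4: p=18
  J3: p=17
  J2: p=9
  J1: p=7
  J5: p=4
Order: J4 → J3 → J2 → J1 → J5


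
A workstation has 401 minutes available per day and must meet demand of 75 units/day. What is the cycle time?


Cycle time = available time / demand
= 401 / 75
= 5.35 min/unit


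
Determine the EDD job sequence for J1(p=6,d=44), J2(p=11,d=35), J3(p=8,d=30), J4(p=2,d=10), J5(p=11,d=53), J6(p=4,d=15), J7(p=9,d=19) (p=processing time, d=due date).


EDD: sort by earliest due date
  J4: d=10, p=2
  J6: d=15, p=4
  J7: d=19, p=9
  J3: d=30, p=8
  J2: d=35, p=11
  J1: d=44, p=6
  J5: d=53, p=11
Order: J4 → J6 → J7 → J3 → J2 → J1 → J5


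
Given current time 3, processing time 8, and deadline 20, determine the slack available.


Slack = due - current_time - processing
= 20 - 3 - 8
= 9


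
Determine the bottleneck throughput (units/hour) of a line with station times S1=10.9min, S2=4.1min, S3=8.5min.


Bottleneck = longest station time
Station times: [10.9, 4.1, 8.5]
Max = 10.9 min
Rate = 60 / 10.9
= 5.50 units/hour (bottleneck: 10.9min)


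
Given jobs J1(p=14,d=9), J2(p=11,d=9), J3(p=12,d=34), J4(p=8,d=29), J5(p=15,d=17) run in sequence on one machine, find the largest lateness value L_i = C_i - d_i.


Lateness per job (L = C - d):
  J1: C=14, d=9, L=5
  J2: C=25, d=9, L=16
  J3: C=37, d=34, L=3
  J4: C=45, d=29, L=16
  J5: C=60, d=17, L=43
Lmax = max(5, 16, 3, 16, 43)
= 43


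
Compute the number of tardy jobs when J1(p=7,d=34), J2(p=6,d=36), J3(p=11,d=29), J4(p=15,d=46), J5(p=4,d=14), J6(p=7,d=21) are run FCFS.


Completion vs due date:
  J1: C=7, d=34 → on time
  J2: C=13, d=36 → on time
  J3: C=24, d=29 → on time
  J4: C=39, d=46 → on time
  J5: C=43, d=14 → TARDY
  J6: C=50, d=21 → TARDY
Tardy jobs: J5, J6
Count = 2
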